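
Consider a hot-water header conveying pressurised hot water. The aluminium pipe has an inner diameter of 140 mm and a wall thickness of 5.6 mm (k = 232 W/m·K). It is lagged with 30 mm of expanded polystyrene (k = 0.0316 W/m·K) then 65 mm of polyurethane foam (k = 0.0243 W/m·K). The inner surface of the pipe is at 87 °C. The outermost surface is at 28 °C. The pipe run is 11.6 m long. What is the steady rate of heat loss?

Q ≈ 142 W

Per-layer cylindrical resistances, series-summed:
R_aluminium pipe wall = ln(75.6/70)/(2π×232×11.6) = 4.551×10^-6 K/W
R_expanded polystyrene = ln(105.6/75.6)/(2π×0.0316×11.6) = 0.1451 K/W
R_polyurethane foam = ln(170.6/105.6)/(2π×0.0243×11.6) = 0.2708 K/W
R_total = 0.4159 K/W
Q = ΔT/R_total = 59/0.4159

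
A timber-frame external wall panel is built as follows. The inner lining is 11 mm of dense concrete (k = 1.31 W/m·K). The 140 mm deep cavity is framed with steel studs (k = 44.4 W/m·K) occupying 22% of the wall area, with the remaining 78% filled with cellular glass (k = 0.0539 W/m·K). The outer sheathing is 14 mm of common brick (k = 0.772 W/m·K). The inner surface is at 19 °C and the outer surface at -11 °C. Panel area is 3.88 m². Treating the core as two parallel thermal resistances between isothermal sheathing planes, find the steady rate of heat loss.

Q ≈ 2850 W

Sheathing layers in series; stud and cavity paths in parallel between them.
R_inner = 0.011/(1.31×3.88) = 0.002164 K/W
R_stud  = 0.14/(44.4×0.22×3.88) = 0.003694 K/W
R_cav   = 0.14/(0.0539×0.78×3.88) = 0.8582 K/W
1/R_core = 1/R_stud + 1/R_cav → R_core = 0.003678 K/W
R_outer = 0.014/(0.772×3.88) = 0.004674 K/W
R_total = 0.01052 K/W
Q = ΔT/R_total = 30/0.01052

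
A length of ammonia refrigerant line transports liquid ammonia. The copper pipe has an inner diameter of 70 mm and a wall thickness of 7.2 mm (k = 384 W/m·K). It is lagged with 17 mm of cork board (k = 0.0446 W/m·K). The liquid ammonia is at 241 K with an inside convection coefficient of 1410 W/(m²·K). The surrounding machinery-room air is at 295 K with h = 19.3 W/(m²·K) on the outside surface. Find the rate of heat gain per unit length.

q′ ≈ 40 W/m

Cylindrical conduction, so R = ln(r₂/r₁)/(2πkL) per layer, in series:
R_inner film = 1/(h_i·2πr₁L) = 1/(1410×2π×0.035×1) = 0.003225 K/W
R_copper pipe wall = ln(42.2/35)/(2π×384×1) = 7.754×10^-5 K/W
R_cork board = ln(59.2/42.2)/(2π×0.0446×1) = 1.208 K/W
R_outer film = 1/(h_o·2πr_oL) = 1/(19.3×2π×0.0592×1) = 0.1393 K/W
R_total = 1.351 K/W
Q = ΔT/R_total = 54/1.351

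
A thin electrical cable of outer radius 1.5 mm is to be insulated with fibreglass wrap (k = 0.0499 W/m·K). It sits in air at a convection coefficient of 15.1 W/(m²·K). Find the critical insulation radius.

For a cylinder r_cr = k/h = 0.0499/15.1
r_cr = 3.3 mm; since the bare radius (1.5 mm) is below r_cr, adding a thin layer of insulation will *increase* heat loss.

r_cr ≈ 3.3 mm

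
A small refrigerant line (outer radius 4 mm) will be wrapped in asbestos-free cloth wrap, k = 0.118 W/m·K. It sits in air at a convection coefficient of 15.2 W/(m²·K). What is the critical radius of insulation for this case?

For a cylinder r_cr = k/h = 0.118/15.2
r_cr = 7.76 mm; since the bare radius (4 mm) is below r_cr, adding a thin layer of insulation will *increase* heat loss.

r_cr ≈ 7.76 mm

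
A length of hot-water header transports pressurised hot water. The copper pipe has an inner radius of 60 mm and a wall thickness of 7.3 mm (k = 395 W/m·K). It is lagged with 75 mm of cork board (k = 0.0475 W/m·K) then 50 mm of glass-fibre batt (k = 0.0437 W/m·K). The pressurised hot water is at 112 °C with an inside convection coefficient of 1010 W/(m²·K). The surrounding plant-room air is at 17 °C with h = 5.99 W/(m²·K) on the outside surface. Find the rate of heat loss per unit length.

q′ ≈ 25.4 W/m

Per-layer cylindrical resistances, series-summed:
R_inner film = 1/(h_i·2πr₁L) = 1/(1010×2π×0.06×1) = 0.002626 K/W
R_copper pipe wall = ln(67.3/60)/(2π×395×1) = 4.626×10^-5 K/W
R_cork board = ln(142.3/67.3)/(2π×0.0475×1) = 2.509 K/W
R_glass-fibre batt = ln(192.3/142.3)/(2π×0.0437×1) = 1.097 K/W
R_outer film = 1/(h_o·2πr_oL) = 1/(5.99×2π×0.1923×1) = 0.1382 K/W
R_total = 3.746 K/W
Q = ΔT/R_total = 95/3.746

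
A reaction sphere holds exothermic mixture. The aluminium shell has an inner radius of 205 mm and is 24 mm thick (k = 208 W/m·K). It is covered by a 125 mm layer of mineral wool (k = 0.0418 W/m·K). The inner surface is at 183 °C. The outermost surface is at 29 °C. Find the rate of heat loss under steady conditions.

Q ≈ 52.5 W

Radial (spherical) resistances in series:
R_aluminium shell = (1/0.205 − 1/0.229)/(4π×208) = 1.956×10^-4 K/W
R_mineral wool = (1/0.229 − 1/0.354)/(4π×0.0418) = 2.936 K/W
R_total = 2.936 K/W
Q = ΔT/R_total = 154/2.936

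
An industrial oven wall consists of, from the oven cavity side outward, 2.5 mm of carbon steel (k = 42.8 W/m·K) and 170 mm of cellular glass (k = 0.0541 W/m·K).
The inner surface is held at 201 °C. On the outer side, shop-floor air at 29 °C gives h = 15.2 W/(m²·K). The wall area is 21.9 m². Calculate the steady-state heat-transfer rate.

Q ≈ 1170 W

Thermal resistances in series:
R_carbon steel = L/(kA) = 0.0025/(42.8×21.9) = 2.667×10^-6 K/W
R_cellular glass = L/(kA) = 0.17/(0.0541×21.9) = 0.1435 K/W
R_outer film = 1/(h_o·A) = 1/(15.2×21.9) = 0.003004 K/W
R_total = 0.1465 K/W
Q = ΔT / R_total = 172 / 0.1465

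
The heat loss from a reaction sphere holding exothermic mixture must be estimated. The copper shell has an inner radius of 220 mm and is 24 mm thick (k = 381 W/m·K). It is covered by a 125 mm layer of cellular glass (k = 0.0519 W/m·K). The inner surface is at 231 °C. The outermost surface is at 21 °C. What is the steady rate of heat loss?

Q ≈ 98.6 W

Each spherical layer contributes R = (1/r_i − 1/r_o)/(4πk):
R_copper shell = (1/0.22 − 1/0.244)/(4π×381) = 9.338×10^-5 K/W
R_cellular glass = (1/0.244 − 1/0.369)/(4π×0.0519) = 2.129 K/W
R_total = 2.129 K/W
Q = ΔT/R_total = 210/2.129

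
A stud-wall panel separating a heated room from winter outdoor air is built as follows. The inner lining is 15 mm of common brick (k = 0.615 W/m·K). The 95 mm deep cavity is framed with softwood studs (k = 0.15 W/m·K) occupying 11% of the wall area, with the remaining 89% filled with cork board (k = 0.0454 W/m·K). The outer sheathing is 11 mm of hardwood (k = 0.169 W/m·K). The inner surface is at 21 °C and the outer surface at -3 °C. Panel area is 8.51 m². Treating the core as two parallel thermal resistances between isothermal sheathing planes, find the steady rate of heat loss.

Sheathing layers in series; stud and cavity paths in parallel between them.
R_inner = 0.015/(0.615×8.51) = 0.002866 K/W
R_stud  = 0.095/(0.15×0.11×8.51) = 0.6766 K/W
R_cav   = 0.095/(0.0454×0.89×8.51) = 0.2763 K/W
1/R_core = 1/R_stud + 1/R_cav → R_core = 0.1962 K/W
R_outer = 0.011/(0.169×8.51) = 0.007649 K/W
R_total = 0.2067 K/W
Q = ΔT/R_total = 24/0.2067

Q ≈ 116 W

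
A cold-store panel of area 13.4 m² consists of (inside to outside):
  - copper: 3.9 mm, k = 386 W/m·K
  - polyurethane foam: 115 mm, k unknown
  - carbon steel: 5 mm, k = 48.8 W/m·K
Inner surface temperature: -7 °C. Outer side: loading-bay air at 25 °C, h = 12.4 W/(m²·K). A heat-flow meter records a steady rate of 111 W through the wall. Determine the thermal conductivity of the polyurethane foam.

k ≈ 0.0304 W/(m·K)

Treating each layer as a thermal resistance in series:
R_copper = L/(kA) = 0.0039/(386×13.4) = 7.54×10^-7 K/W
R_carbon steel = L/(kA) = 0.005/(48.8×13.4) = 7.646×10^-6 K/W
R_outer film = 1/(h_o·A) = 1/(12.4×13.4) = 0.006018 K/W
Sum of known resistances R_other = 0.006027 K/W
Total R = ΔT/Q = 32/111 = 0.2883 K/W
R_polyurethane foam = R_total − R_other = 0.2823 K/W
k = L/(R·A) = 0.115/(0.2823×13.4)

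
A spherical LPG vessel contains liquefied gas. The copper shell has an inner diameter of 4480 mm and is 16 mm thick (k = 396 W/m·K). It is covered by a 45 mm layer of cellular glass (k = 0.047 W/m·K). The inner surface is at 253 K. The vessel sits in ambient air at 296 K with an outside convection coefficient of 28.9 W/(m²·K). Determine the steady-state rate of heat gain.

For a spherical shell R = (1/r₁ − 1/r₂)/(4πk); film R = 1/(h·4πr²). In series:
R_copper shell = (1/2.24 − 1/2.256)/(4π×396) = 6.363×10^-7 K/W
R_cellular glass = (1/2.256 − 1/2.301)/(4π×0.047) = 0.01468 K/W
R_outer film = 1/(h·4πr_o²) = 1/(28.9×4π×2.301²) = 5.201×10^-4 K/W
R_total = 0.0152 K/W
Q = ΔT/R_total = 43/0.0152

Q ≈ 2830 W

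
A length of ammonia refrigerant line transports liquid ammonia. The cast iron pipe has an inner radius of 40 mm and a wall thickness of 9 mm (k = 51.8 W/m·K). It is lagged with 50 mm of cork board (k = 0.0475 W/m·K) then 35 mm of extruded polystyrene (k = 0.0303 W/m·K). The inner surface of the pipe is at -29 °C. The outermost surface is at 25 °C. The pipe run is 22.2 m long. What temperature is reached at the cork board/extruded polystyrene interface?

Cylindrical conduction, so R = ln(r₂/r₁)/(2πkL) per layer, in series:
R_cast iron pipe wall = ln(49/40)/(2π×51.8×22.2) = 2.809×10^-5 K/W
R_cork board = ln(99/49)/(2π×0.0475×22.2) = 0.1061 K/W
R_extruded polystyrene = ln(134/99)/(2π×0.0303×22.2) = 0.07163 K/W
R_total = 0.1778 K/W
Q = ΔT/R_total = 54/0.1778
Q = 304 W
T_interface = T_inner + Q·ΣR(inner→interface) = -29 + 304×0.1062

T ≈ 3.25 °C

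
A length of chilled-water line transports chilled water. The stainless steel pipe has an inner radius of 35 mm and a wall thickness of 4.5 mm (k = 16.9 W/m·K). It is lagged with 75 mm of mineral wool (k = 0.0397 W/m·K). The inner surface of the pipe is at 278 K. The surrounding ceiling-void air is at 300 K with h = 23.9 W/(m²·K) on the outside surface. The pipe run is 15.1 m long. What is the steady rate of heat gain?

Radial resistances (cylindrical: R_cond = ln(r_o/r_i)/(2πkL), R_conv = 1/(h·2πrL)):
R_stainless steel pipe wall = ln(39.5/35)/(2π×16.9×15.1) = 7.543×10^-5 K/W
R_mineral wool = ln(114.5/39.5)/(2π×0.0397×15.1) = 0.2826 K/W
R_outer film = 1/(h_o·2πr_oL) = 1/(23.9×2π×0.1145×15.1) = 0.003852 K/W
R_total = 0.2865 K/W
Q = ΔT/R_total = 22/0.2865

Q ≈ 76.8 W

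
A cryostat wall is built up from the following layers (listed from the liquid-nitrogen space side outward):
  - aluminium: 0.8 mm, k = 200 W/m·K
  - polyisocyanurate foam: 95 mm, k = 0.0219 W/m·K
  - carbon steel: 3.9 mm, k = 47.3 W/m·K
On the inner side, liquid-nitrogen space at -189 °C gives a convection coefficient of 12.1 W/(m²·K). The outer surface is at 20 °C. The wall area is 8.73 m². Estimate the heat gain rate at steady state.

Q ≈ 413 W

Thermal resistances in series:
R_inner film = 1/(h_i·A) = 1/(12.1×8.73) = 0.009467 K/W
R_aluminium = L/(kA) = 0.0008/(200×8.73) = 4.582×10^-7 K/W
R_polyisocyanurate foam = L/(kA) = 0.095/(0.0219×8.73) = 0.4969 K/W
R_carbon steel = L/(kA) = 0.0039/(47.3×8.73) = 9.445×10^-6 K/W
R_total = 0.5064 K/W
Q = ΔT / R_total = 209 / 0.5064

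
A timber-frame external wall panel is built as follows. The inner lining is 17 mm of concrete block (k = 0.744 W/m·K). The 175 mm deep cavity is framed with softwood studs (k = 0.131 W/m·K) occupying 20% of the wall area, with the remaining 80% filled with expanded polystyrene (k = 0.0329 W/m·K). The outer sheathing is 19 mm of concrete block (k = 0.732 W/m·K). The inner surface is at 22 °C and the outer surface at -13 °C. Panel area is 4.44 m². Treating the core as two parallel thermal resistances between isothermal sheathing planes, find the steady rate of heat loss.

Q ≈ 46 W

Sheathing layers in series; stud and cavity paths in parallel between them.
R_inner = 0.017/(0.744×4.44) = 0.005146 K/W
R_stud  = 0.175/(0.131×0.2×4.44) = 1.504 K/W
R_cav   = 0.175/(0.0329×0.8×4.44) = 1.498 K/W
1/R_core = 1/R_stud + 1/R_cav → R_core = 0.7505 K/W
R_outer = 0.019/(0.732×4.44) = 0.005846 K/W
R_total = 0.7615 K/W
Q = ΔT/R_total = 35/0.7615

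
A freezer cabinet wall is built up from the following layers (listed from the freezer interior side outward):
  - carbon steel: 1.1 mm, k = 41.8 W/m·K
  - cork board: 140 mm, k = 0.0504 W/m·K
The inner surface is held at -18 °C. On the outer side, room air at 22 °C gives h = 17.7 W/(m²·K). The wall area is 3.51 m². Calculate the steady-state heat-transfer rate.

Using the resistance-network approach (series):
R_carbon steel = L/(kA) = 0.0011/(41.8×3.51) = 7.497×10^-6 K/W
R_cork board = L/(kA) = 0.14/(0.0504×3.51) = 0.7914 K/W
R_outer film = 1/(h_o·A) = 1/(17.7×3.51) = 0.0161 K/W
R_total = 0.8075 K/W
Q = ΔT / R_total = 40 / 0.8075

Q ≈ 49.5 W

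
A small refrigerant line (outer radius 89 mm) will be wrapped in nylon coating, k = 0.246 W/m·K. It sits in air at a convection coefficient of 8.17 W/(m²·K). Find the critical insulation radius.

For a cylinder r_cr = k/h = 0.246/8.17
r_cr = 30.1 mm; since the bare radius (89 mm) is above r_cr, any added insulation will reduce heat loss.

r_cr ≈ 30.1 mm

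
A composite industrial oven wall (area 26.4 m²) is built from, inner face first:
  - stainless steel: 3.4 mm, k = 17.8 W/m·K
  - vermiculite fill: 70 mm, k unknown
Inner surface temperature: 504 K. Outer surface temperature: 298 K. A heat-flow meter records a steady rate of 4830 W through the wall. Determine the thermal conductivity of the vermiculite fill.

Treating each layer as a thermal resistance in series:
R_stainless steel = L/(kA) = 0.0034/(17.8×26.4) = 7.235×10^-6 K/W
Sum of known resistances R_other = 7.235×10^-6 K/W
Total R = ΔT/Q = 206/4830 = 0.04265 K/W
R_vermiculite fill = R_total − R_other = 0.04264 K/W
k = L/(R·A) = 0.07/(0.04264×26.4)

k ≈ 0.0622 W/(m·K)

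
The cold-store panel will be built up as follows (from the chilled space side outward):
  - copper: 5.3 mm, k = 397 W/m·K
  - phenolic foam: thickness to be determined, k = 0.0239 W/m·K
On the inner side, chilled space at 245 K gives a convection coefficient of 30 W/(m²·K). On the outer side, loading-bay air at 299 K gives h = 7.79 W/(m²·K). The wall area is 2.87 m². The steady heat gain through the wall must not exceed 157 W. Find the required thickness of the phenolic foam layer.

Using the resistance-network approach (series):
R_inner film = 1/(h_i·A) = 1/(30×2.87) = 0.01161 K/W
R_copper = L/(kA) = 0.0053/(397×2.87) = 4.652×10^-6 K/W
R_outer film = 1/(h_o·A) = 1/(7.79×2.87) = 0.04473 K/W
Sum of the known resistances R_other = 0.05635 K/W
Required total resistance R_tot = ΔT/Q_allow = 54/157 = 0.3439 K/W
R_phenolic foam = R_tot − R_other = 0.2876 K/W
L = R·k·A = 0.2876×0.0239×2.87

L ≈ 19.7 mm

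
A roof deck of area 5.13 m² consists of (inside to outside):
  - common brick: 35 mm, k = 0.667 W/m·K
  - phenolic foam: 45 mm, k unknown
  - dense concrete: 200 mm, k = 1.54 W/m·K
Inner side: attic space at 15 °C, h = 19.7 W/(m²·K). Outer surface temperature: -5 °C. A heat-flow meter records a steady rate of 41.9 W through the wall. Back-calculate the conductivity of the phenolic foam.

Model the wall as resistances in series:
R_inner film = 1/(h_i·A) = 1/(19.7×5.13) = 0.009895 K/W
R_common brick = L/(kA) = 0.035/(0.667×5.13) = 0.01023 K/W
R_dense concrete = L/(kA) = 0.2/(1.54×5.13) = 0.02532 K/W
Sum of known resistances R_other = 0.04544 K/W
Total R = ΔT/Q = 20/41.9 = 0.4773 K/W
R_phenolic foam = R_total − R_other = 0.4319 K/W
k = L/(R·A) = 0.045/(0.4319×5.13)

k ≈ 0.0203 W/(m·K)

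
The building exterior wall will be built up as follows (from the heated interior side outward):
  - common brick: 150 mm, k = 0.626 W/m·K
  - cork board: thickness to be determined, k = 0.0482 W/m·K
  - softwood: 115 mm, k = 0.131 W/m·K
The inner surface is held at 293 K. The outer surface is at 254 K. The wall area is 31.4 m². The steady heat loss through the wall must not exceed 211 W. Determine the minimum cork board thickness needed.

L ≈ 226 mm

Using the resistance-network approach (series):
R_common brick = L/(kA) = 0.15/(0.626×31.4) = 0.007631 K/W
R_softwood = L/(kA) = 0.115/(0.131×31.4) = 0.02796 K/W
Sum of the known resistances R_other = 0.03559 K/W
Required total resistance R_tot = ΔT/Q_allow = 39/211 = 0.1848 K/W
R_cork board = R_tot − R_other = 0.1492 K/W
L = R·k·A = 0.1492×0.0482×31.4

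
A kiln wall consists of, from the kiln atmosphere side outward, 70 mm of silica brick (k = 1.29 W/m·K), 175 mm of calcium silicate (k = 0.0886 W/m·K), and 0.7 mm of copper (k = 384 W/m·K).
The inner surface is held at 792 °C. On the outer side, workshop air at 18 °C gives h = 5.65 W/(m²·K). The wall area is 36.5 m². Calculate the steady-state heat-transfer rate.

Series thermal resistances:
R_silica brick = L/(kA) = 0.07/(1.29×36.5) = 0.001487 K/W
R_calcium silicate = L/(kA) = 0.175/(0.0886×36.5) = 0.05411 K/W
R_copper = L/(kA) = 0.0007/(384×36.5) = 4.994×10^-8 K/W
R_outer film = 1/(h_o·A) = 1/(5.65×36.5) = 0.004849 K/W
R_total = 0.06045 K/W
Q = ΔT / R_total = 774 / 0.06045

Q ≈ 12800 W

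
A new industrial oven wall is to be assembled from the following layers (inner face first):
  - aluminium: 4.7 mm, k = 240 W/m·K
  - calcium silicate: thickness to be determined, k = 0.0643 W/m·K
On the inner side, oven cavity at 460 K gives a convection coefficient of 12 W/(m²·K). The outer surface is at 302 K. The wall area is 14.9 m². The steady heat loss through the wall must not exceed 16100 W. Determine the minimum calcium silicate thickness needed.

Using the resistance-network approach (series):
R_inner film = 1/(h_i·A) = 1/(12×14.9) = 0.005593 K/W
R_aluminium = L/(kA) = 0.0047/(240×14.9) = 1.314×10^-6 K/W
Sum of the known resistances R_other = 0.005594 K/W
Required total resistance R_tot = ΔT/Q_allow = 158/16100 = 0.009814 K/W
R_calcium silicate = R_tot − R_other = 0.00422 K/W
L = R·k·A = 0.00422×0.0643×14.9

L ≈ 4.04 mm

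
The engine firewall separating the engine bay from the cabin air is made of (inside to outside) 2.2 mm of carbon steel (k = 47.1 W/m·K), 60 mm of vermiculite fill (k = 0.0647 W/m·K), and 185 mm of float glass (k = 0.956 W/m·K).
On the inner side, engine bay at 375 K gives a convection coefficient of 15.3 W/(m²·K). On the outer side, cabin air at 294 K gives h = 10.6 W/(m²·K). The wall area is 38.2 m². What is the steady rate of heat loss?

Treating each layer as a thermal resistance in series:
R_inner film = 1/(h_i·A) = 1/(15.3×38.2) = 0.001711 K/W
R_carbon steel = L/(kA) = 0.0022/(47.1×38.2) = 1.223×10^-6 K/W
R_vermiculite fill = L/(kA) = 0.06/(0.0647×38.2) = 0.02428 K/W
R_float glass = L/(kA) = 0.185/(0.956×38.2) = 0.005066 K/W
R_outer film = 1/(h_o·A) = 1/(10.6×38.2) = 0.00247 K/W
R_total = 0.03352 K/W
Q = ΔT / R_total = 81 / 0.03352

Q ≈ 2420 W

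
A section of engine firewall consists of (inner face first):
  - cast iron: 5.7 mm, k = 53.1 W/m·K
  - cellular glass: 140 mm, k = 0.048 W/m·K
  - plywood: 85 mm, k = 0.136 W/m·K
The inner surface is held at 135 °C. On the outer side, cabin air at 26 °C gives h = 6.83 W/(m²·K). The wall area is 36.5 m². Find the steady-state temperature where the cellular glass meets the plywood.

Series thermal resistances:
R_cast iron = L/(kA) = 0.0057/(53.1×36.5) = 2.941×10^-6 K/W
R_cellular glass = L/(kA) = 0.14/(0.048×36.5) = 0.07991 K/W
R_plywood = L/(kA) = 0.085/(0.136×36.5) = 0.01712 K/W
R_outer film = 1/(h_o·A) = 1/(6.83×36.5) = 0.004011 K/W
R_total = 0.101 K/W;  Q = ΔT/R_total = 109/0.101 = 1079 W
T_interface = T_inner − Q·ΣR(inner→interface) = 135 − 1080×0.07991

T ≈ 48.8 °C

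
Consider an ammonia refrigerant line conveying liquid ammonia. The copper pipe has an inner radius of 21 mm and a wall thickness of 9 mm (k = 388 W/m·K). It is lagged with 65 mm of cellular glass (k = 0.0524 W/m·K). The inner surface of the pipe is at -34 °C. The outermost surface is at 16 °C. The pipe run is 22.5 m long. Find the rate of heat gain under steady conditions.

For a radial system each layer contributes R = ln(r_out/r_in)/(2πkL); films add R = 1/(hA).
R_copper pipe wall = ln(30/21)/(2π×388×22.5) = 6.502×10^-6 K/W
R_cellular glass = ln(95/30)/(2π×0.0524×22.5) = 0.1556 K/W
R_total = 0.1556 K/W
Q = ΔT/R_total = 50/0.1556

Q ≈ 321 W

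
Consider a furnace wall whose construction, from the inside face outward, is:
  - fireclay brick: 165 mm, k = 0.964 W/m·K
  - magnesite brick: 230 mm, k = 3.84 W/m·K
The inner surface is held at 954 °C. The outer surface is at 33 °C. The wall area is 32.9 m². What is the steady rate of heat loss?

Q ≈ 131000 W

Treating each layer as a thermal resistance in series:
R_fireclay brick = L/(kA) = 0.165/(0.964×32.9) = 0.005202 K/W
R_magnesite brick = L/(kA) = 0.23/(3.84×32.9) = 0.001821 K/W
R_total = 0.007023 K/W
Q = ΔT / R_total = 921 / 0.007023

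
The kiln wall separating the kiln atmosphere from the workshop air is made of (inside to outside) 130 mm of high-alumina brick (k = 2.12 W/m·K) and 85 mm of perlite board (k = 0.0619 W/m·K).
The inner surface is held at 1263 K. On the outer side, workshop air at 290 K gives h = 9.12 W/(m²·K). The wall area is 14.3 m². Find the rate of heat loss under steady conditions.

Using the resistance-network approach (series):
R_high-alumina brick = L/(kA) = 0.13/(2.12×14.3) = 0.004288 K/W
R_perlite board = L/(kA) = 0.085/(0.0619×14.3) = 0.09603 K/W
R_outer film = 1/(h_o·A) = 1/(9.12×14.3) = 0.007668 K/W
R_total = 0.108 K/W
Q = ΔT / R_total = 973 / 0.108

Q ≈ 9010 W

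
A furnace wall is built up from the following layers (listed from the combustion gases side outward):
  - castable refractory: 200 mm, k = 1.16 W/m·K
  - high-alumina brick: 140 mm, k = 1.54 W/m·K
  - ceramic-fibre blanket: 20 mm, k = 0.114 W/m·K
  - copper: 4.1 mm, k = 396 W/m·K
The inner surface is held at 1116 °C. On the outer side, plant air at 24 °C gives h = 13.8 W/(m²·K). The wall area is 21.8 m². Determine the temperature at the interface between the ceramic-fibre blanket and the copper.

Series thermal resistances:
R_castable refractory = L/(kA) = 0.2/(1.16×21.8) = 0.007909 K/W
R_high-alumina brick = L/(kA) = 0.14/(1.54×21.8) = 0.00417 K/W
R_ceramic-fibre blanket = L/(kA) = 0.02/(0.114×21.8) = 0.008048 K/W
R_copper = L/(kA) = 0.0041/(396×21.8) = 4.749×10^-7 K/W
R_outer film = 1/(h_o·A) = 1/(13.8×21.8) = 0.003324 K/W
R_total = 0.02345 K/W;  Q = ΔT/R_total = 1092/0.02345 = 46560 W
T_interface = T_inner − Q·ΣR(inner→interface) = 1116 − 46600×0.02013

T ≈ 179 °C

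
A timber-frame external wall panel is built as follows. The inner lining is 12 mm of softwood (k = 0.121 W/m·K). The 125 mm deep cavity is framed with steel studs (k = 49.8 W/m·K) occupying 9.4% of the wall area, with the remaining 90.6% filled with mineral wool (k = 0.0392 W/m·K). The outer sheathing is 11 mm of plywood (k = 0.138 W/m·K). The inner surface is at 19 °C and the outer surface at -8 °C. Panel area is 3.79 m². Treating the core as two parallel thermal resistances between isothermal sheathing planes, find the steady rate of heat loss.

Q ≈ 498 W

Sheathing layers in series; stud and cavity paths in parallel between them.
R_inner = 0.012/(0.121×3.79) = 0.02617 K/W
R_stud  = 0.125/(49.8×0.094×3.79) = 0.007046 K/W
R_cav   = 0.125/(0.0392×0.906×3.79) = 0.9287 K/W
1/R_core = 1/R_stud + 1/R_cav → R_core = 0.006992 K/W
R_outer = 0.011/(0.138×3.79) = 0.02103 K/W
R_total = 0.05419 K/W
Q = ΔT/R_total = 27/0.05419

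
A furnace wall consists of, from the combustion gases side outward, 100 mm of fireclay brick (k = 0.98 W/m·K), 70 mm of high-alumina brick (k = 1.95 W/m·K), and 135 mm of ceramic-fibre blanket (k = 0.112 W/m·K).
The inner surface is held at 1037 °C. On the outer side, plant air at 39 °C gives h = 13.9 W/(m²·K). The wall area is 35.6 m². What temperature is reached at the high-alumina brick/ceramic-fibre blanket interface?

T ≈ 940 °C

Model the wall as resistances in series:
R_fireclay brick = L/(kA) = 0.1/(0.98×35.6) = 0.002866 K/W
R_high-alumina brick = L/(kA) = 0.07/(1.95×35.6) = 0.001008 K/W
R_ceramic-fibre blanket = L/(kA) = 0.135/(0.112×35.6) = 0.03386 K/W
R_outer film = 1/(h_o·A) = 1/(13.9×35.6) = 0.002021 K/W
R_total = 0.03975 K/W;  Q = ΔT/R_total = 998/0.03975 = 25100 W
T_interface = T_inner − Q·ΣR(inner→interface) = 1037 − 25100×0.003875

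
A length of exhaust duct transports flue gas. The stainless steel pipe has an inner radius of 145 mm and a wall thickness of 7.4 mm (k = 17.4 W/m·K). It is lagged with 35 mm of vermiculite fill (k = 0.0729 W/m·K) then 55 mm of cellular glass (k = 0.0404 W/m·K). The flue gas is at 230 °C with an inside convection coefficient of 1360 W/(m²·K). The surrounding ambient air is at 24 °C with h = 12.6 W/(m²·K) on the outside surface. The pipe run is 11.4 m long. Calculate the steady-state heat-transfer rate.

For a radial system each layer contributes R = ln(r_out/r_in)/(2πkL); films add R = 1/(hA).
R_inner film = 1/(h_i·2πr₁L) = 1/(1360×2π×0.145×11.4) = 7.08×10^-5 K/W
R_stainless steel pipe wall = ln(152.4/145)/(2π×17.4×11.4) = 3.994×10^-5 K/W
R_vermiculite fill = ln(187.4/152.4)/(2π×0.0729×11.4) = 0.03959 K/W
R_cellular glass = ln(242.4/187.4)/(2π×0.0404×11.4) = 0.08893 K/W
R_outer film = 1/(h_o·2πr_oL) = 1/(12.6×2π×0.2424×11.4) = 0.004571 K/W
R_total = 0.1332 K/W
Q = ΔT/R_total = 206/0.1332

Q ≈ 1550 W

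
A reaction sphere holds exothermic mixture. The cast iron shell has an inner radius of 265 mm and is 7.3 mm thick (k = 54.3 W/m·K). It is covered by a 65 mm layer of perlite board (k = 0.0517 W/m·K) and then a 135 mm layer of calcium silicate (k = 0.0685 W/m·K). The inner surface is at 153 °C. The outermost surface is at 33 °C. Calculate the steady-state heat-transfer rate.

Q ≈ 57.9 W

For a spherical shell R = (1/r₁ − 1/r₂)/(4πk); film R = 1/(h·4πr²). In series:
R_cast iron shell = (1/0.265 − 1/0.2723)/(4π×54.3) = 1.483×10^-4 K/W
R_perlite board = (1/0.2723 − 1/0.3373)/(4π×0.0517) = 1.089 K/W
R_calcium silicate = (1/0.3373 − 1/0.4723)/(4π×0.0685) = 0.9845 K/W
R_total = 2.074 K/W
Q = ΔT/R_total = 120/2.074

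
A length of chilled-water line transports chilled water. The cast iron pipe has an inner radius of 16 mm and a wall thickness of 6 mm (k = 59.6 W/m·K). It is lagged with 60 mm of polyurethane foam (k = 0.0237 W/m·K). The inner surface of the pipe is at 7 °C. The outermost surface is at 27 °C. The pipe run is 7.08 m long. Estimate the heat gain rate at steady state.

Treating each annulus and film as a series resistance:
R_cast iron pipe wall = ln(22/16)/(2π×59.6×7.08) = 1.201×10^-4 K/W
R_polyurethane foam = ln(82/22)/(2π×0.0237×7.08) = 1.248 K/W
R_total = 1.248 K/W
Q = ΔT/R_total = 20/1.248

Q ≈ 16 W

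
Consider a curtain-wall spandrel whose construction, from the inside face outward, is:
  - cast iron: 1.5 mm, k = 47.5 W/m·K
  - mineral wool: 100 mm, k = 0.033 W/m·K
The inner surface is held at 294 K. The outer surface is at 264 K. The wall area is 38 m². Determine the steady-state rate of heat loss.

Using the resistance-network approach (series):
R_cast iron = L/(kA) = 0.0015/(47.5×38) = 8.31×10^-7 K/W
R_mineral wool = L/(kA) = 0.1/(0.033×38) = 0.07974 K/W
R_total = 0.07975 K/W
Q = ΔT / R_total = 30 / 0.07975

Q ≈ 376 W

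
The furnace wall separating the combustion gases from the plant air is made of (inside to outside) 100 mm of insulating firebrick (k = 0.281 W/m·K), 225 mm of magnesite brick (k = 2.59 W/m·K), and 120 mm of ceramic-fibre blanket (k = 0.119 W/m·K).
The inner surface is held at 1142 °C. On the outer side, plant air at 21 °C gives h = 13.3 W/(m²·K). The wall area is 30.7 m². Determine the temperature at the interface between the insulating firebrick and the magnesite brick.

Treating each layer as a thermal resistance in series:
R_insulating firebrick = L/(kA) = 0.1/(0.281×30.7) = 0.01159 K/W
R_magnesite brick = L/(kA) = 0.225/(2.59×30.7) = 0.00283 K/W
R_ceramic-fibre blanket = L/(kA) = 0.12/(0.119×30.7) = 0.03285 K/W
R_outer film = 1/(h_o·A) = 1/(13.3×30.7) = 0.002449 K/W
R_total = 0.04972 K/W;  Q = ΔT/R_total = 1121/0.04972 = 22550 W
T_interface = T_inner − Q·ΣR(inner→interface) = 1142 − 22500×0.01159

T ≈ 881 °C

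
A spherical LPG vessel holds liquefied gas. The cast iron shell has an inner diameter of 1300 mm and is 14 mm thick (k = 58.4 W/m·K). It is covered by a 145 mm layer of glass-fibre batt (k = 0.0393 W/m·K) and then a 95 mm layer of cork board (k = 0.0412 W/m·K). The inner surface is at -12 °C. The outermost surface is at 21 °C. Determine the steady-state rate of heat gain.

Q ≈ 41.4 W

Spherical conduction: R = (1/r_in − 1/r_out)/(4πk) per layer; series-sum.
R_cast iron shell = (1/0.65 − 1/0.664)/(4π×58.4) = 4.42×10^-5 K/W
R_glass-fibre batt = (1/0.664 − 1/0.809)/(4π×0.0393) = 0.5466 K/W
R_cork board = (1/0.809 − 1/0.904)/(4π×0.0412) = 0.2509 K/W
R_total = 0.7975 K/W
Q = ΔT/R_total = 33/0.7975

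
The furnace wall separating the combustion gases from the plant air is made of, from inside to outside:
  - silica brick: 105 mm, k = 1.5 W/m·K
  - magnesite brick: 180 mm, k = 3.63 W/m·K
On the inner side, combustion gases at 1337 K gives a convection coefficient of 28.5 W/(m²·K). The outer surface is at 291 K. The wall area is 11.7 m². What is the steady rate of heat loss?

Model the wall as resistances in series:
R_inner film = 1/(h_i·A) = 1/(28.5×11.7) = 0.002999 K/W
R_silica brick = L/(kA) = 0.105/(1.5×11.7) = 0.005983 K/W
R_magnesite brick = L/(kA) = 0.18/(3.63×11.7) = 0.004238 K/W
R_total = 0.01322 K/W
Q = ΔT / R_total = 1046 / 0.01322

Q ≈ 79100 W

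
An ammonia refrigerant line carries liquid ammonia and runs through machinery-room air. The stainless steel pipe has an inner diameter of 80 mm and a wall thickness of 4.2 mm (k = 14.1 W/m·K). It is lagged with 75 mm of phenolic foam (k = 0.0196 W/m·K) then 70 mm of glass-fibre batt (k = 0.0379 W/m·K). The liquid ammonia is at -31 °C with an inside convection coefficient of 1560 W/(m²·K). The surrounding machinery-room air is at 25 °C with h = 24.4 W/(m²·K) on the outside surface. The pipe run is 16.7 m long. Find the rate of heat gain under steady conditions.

Q ≈ 93.2 W

Radial resistances (cylindrical: R_cond = ln(r_o/r_i)/(2πkL), R_conv = 1/(h·2πrL)):
R_inner film = 1/(h_i·2πr₁L) = 1/(1560×2π×0.04×16.7) = 1.527×10^-4 K/W
R_stainless steel pipe wall = ln(44.2/40)/(2π×14.1×16.7) = 6.749×10^-5 K/W
R_phenolic foam = ln(119.2/44.2)/(2π×0.0196×16.7) = 0.4824 K/W
R_glass-fibre batt = ln(189.2/119.2)/(2π×0.0379×16.7) = 0.1162 K/W
R_outer film = 1/(h_o·2πr_oL) = 1/(24.4×2π×0.1892×16.7) = 0.002064 K/W
R_total = 0.6008 K/W
Q = ΔT/R_total = 56/0.6008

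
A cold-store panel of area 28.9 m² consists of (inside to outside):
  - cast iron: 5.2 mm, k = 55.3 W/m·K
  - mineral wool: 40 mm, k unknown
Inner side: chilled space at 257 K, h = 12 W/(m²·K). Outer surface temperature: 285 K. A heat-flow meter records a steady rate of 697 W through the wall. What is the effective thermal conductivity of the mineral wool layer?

Model the wall as resistances in series:
R_inner film = 1/(h_i·A) = 1/(12×28.9) = 0.002884 K/W
R_cast iron = L/(kA) = 0.0052/(55.3×28.9) = 3.254×10^-6 K/W
Sum of known resistances R_other = 0.002887 K/W
Total R = ΔT/Q = 28/697 = 0.04017 K/W
R_mineral wool = R_total − R_other = 0.03729 K/W
k = L/(R·A) = 0.04/(0.03729×28.9)

k ≈ 0.0371 W/(m·K)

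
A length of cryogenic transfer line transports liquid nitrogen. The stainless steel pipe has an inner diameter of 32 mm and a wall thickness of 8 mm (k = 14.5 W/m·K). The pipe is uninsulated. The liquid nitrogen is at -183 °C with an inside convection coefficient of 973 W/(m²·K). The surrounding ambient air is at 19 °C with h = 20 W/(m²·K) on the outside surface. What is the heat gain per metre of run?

q′ ≈ 583 W/m

Cylindrical conduction, so R = ln(r₂/r₁)/(2πkL) per layer, in series:
R_inner film = 1/(h_i·2πr₁L) = 1/(973×2π×0.016×1) = 0.01022 K/W
R_stainless steel pipe wall = ln(24/16)/(2π×14.5×1) = 0.00445 K/W
R_outer film = 1/(h_o·2πr_oL) = 1/(20×2π×0.024×1) = 0.3316 K/W
R_total = 0.3462 K/W
Q = ΔT/R_total = 202/0.3462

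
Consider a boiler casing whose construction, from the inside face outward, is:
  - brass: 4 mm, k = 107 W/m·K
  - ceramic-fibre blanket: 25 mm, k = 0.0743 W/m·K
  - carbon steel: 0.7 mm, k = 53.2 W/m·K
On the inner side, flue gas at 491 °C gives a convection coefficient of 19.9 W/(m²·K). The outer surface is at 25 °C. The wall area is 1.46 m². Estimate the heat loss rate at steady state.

Using the resistance-network approach (series):
R_inner film = 1/(h_i·A) = 1/(19.9×1.46) = 0.03442 K/W
R_brass = L/(kA) = 0.004/(107×1.46) = 2.56×10^-5 K/W
R_ceramic-fibre blanket = L/(kA) = 0.025/(0.0743×1.46) = 0.2305 K/W
R_carbon steel = L/(kA) = 0.0007/(53.2×1.46) = 9.012×10^-6 K/W
R_total = 0.2649 K/W
Q = ΔT / R_total = 466 / 0.2649

Q ≈ 1760 W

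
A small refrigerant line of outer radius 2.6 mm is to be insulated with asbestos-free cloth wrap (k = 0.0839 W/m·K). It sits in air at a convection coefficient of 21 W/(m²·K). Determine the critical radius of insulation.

r_cr ≈ 4 mm

For a cylinder r_cr = k/h = 0.0839/21
r_cr = 4 mm; since the bare radius (2.6 mm) is below r_cr, adding a thin layer of insulation will *increase* heat loss.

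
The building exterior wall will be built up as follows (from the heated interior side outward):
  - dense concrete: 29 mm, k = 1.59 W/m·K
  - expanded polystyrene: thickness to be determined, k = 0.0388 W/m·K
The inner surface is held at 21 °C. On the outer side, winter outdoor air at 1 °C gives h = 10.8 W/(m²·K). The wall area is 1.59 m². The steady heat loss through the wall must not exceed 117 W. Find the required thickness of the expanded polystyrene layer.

L ≈ 6.25 mm

Using the resistance-network approach (series):
R_dense concrete = L/(kA) = 0.029/(1.59×1.59) = 0.01147 K/W
R_outer film = 1/(h_o·A) = 1/(10.8×1.59) = 0.05823 K/W
Sum of the known resistances R_other = 0.06971 K/W
Required total resistance R_tot = ΔT/Q_allow = 20/117 = 0.1709 K/W
R_expanded polystyrene = R_tot − R_other = 0.1012 K/W
L = R·k·A = 0.1012×0.0388×1.59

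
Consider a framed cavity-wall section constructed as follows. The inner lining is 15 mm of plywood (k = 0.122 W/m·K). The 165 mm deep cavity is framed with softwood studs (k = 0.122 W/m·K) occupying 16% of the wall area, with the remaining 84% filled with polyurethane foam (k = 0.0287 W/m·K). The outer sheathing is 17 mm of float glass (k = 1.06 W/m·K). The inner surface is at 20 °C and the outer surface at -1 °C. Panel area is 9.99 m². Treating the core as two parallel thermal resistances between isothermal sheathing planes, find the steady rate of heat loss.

Sheathing layers in series; stud and cavity paths in parallel between them.
R_inner = 0.015/(0.122×9.99) = 0.01231 K/W
R_stud  = 0.165/(0.122×0.16×9.99) = 0.8461 K/W
R_cav   = 0.165/(0.0287×0.84×9.99) = 0.6851 K/W
1/R_core = 1/R_stud + 1/R_cav → R_core = 0.3786 K/W
R_outer = 0.017/(1.06×9.99) = 0.001605 K/W
R_total = 0.3925 K/W
Q = ΔT/R_total = 21/0.3925

Q ≈ 53.5 W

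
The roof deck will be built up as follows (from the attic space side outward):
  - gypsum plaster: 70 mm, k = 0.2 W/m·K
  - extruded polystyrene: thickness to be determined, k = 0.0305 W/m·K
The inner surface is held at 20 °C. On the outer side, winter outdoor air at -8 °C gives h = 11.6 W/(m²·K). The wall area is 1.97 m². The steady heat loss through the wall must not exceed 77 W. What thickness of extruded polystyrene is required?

Treating each layer as a thermal resistance in series:
R_gypsum plaster = L/(kA) = 0.07/(0.2×1.97) = 0.1777 K/W
R_outer film = 1/(h_o·A) = 1/(11.6×1.97) = 0.04376 K/W
Sum of the known resistances R_other = 0.2214 K/W
Required total resistance R_tot = ΔT/Q_allow = 28/77 = 0.3636 K/W
R_extruded polystyrene = R_tot − R_other = 0.1422 K/W
L = R·k·A = 0.1422×0.0305×1.97

L ≈ 8.54 mm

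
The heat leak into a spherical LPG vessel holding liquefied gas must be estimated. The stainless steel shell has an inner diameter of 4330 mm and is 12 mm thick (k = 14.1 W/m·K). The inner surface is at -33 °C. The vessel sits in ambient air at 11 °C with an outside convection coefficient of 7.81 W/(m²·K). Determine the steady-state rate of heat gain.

For a spherical shell R = (1/r₁ − 1/r₂)/(4πk); film R = 1/(h·4πr²). In series:
R_stainless steel shell = (1/2.165 − 1/2.177)/(4π×14.1) = 1.437×10^-5 K/W
R_outer film = 1/(h·4πr_o²) = 1/(7.81×4π×2.177²) = 0.00215 K/W
R_total = 0.002164 K/W
Q = ΔT/R_total = 44/0.002164

Q ≈ 20300 W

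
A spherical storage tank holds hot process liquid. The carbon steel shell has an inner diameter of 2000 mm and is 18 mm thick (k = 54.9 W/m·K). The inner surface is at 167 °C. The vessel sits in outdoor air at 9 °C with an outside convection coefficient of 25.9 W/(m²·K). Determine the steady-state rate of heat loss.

Radial (spherical) resistances in series:
R_carbon steel shell = (1/1 − 1/1.018)/(4π×54.9) = 2.563×10^-5 K/W
R_outer film = 1/(h·4πr_o²) = 1/(25.9×4π×1.018²) = 0.002965 K/W
R_total = 0.00299 K/W
Q = ΔT/R_total = 158/0.00299

Q ≈ 52800 W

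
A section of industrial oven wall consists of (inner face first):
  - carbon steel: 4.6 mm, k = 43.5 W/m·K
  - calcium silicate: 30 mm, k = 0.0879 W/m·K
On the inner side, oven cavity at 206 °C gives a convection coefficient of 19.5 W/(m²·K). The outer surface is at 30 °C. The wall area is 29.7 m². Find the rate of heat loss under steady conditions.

Using the resistance-network approach (series):
R_inner film = 1/(h_i·A) = 1/(19.5×29.7) = 0.001727 K/W
R_carbon steel = L/(kA) = 0.0046/(43.5×29.7) = 3.561×10^-6 K/W
R_calcium silicate = L/(kA) = 0.03/(0.0879×29.7) = 0.01149 K/W
R_total = 0.01322 K/W
Q = ΔT / R_total = 176 / 0.01322

Q ≈ 13300 W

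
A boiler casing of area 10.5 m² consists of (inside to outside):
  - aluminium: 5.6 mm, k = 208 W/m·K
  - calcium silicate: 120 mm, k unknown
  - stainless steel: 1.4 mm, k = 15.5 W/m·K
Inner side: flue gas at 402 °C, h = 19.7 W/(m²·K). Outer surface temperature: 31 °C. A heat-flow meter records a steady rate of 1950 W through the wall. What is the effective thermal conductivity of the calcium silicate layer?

k ≈ 0.0616 W/(m·K)

Model the wall as resistances in series:
R_inner film = 1/(h_i·A) = 1/(19.7×10.5) = 0.004834 K/W
R_aluminium = L/(kA) = 0.0056/(208×10.5) = 2.564×10^-6 K/W
R_stainless steel = L/(kA) = 0.0014/(15.5×10.5) = 8.602×10^-6 K/W
Sum of known resistances R_other = 0.004846 K/W
Total R = ΔT/Q = 371/1950 = 0.1903 K/W
R_calcium silicate = R_total − R_other = 0.1854 K/W
k = L/(R·A) = 0.12/(0.1854×10.5)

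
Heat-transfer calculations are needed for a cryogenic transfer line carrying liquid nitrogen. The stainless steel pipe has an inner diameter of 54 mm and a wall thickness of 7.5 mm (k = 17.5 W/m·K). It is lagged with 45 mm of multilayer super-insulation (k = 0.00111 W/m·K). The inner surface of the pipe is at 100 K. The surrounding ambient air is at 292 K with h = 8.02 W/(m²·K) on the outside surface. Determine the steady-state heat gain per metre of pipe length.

q′ ≈ 1.6 W/m

Cylindrical conduction, so R = ln(r₂/r₁)/(2πkL) per layer, in series:
R_stainless steel pipe wall = ln(34.5/27)/(2π×17.5×1) = 0.002229 K/W
R_multilayer super-insulation = ln(79.5/34.5)/(2π×0.00111×1) = 119.7 K/W
R_outer film = 1/(h_o·2πr_oL) = 1/(8.02×2π×0.0795×1) = 0.2496 K/W
R_total = 119.9 K/W
Q = ΔT/R_total = 192/119.9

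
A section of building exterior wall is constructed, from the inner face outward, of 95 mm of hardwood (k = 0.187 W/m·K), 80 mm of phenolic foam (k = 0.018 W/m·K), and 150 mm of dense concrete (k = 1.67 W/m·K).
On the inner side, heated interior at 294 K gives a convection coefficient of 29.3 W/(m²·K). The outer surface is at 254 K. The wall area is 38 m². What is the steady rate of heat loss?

Thermal resistances in series:
R_inner film = 1/(h_i·A) = 1/(29.3×38) = 8.981×10^-4 K/W
R_hardwood = L/(kA) = 0.095/(0.187×38) = 0.01337 K/W
R_phenolic foam = L/(kA) = 0.08/(0.018×38) = 0.117 K/W
R_dense concrete = L/(kA) = 0.15/(1.67×38) = 0.002364 K/W
R_total = 0.1336 K/W
Q = ΔT / R_total = 40 / 0.1336

Q ≈ 299 W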